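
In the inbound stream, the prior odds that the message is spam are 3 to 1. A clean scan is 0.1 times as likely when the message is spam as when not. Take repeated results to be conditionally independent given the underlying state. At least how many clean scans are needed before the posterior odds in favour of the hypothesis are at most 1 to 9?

2

Prior odds = 3.
Likelihood ratio per clean scan = 0.1.
Target odds = 1/9.
Need 3 × 0.1ⁿ ≤ 1/9, i.e. 0.1ⁿ ≤ 1/27.
0.1¹ = 0.1 is still above 1/27 but 0.1² = 0.01 is at or below it, so n = 2.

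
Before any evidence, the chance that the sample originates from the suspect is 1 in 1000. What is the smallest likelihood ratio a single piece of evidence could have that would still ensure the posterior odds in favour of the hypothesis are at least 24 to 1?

Prior odds = 0.001/0.999 = 1/999.
Target odds = 24.
Required Bayes factor = 24 ÷ (1/999) = 23976.

23976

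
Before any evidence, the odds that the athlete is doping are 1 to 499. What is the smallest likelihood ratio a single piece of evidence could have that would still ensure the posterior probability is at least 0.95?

Prior odds = 1/499.
Target odds = 0.95/0.05 = 19.
Required Bayes factor = 19 ÷ (1/499) = 9481.

9481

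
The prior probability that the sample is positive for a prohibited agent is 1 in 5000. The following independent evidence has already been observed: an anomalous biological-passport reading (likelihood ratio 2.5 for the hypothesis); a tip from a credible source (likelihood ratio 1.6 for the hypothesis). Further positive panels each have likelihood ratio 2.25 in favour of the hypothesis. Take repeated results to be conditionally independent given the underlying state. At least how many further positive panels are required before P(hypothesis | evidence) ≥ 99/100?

15

Prior odds = 0.0002/0.9998 = 1/4999.
Combined Bayes factor of the evidence already in hand = 2.5 × 1.6 = 4.
Odds after that evidence = (1/4999) × 4 = 4/4999.
Target odds = 0.99/0.01 = 99.
Need 2.25ⁿ ≥ 99 ÷ (4/4999) = 123725.25.
2.25¹⁴ ≈85222.7 falls short of 123725.25 but 2.25¹⁵ ≈191751 reaches it, so n = 15.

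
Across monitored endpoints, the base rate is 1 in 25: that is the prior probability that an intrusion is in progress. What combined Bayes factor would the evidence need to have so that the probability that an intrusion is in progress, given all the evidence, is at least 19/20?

456

Prior odds = 0.04/0.96 = 1/24.
Target odds = 0.95/0.05 = 19.
Required Bayes factor = 19 ÷ (1/24) = 456.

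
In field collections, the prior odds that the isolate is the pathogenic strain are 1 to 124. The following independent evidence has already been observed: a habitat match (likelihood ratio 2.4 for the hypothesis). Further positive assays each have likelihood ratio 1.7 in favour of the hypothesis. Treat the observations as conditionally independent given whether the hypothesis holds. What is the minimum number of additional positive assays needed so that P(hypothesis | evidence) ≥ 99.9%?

Prior odds = 1/124.
Bayes factor of the evidence already in hand = 2.4.
Odds after that evidence = (1/124) × 2.4 = 3/155.
Target odds = 0.999/0.001 = 999.
Need 1.7ⁿ ≥ 999 ÷ (3/155) = 51615.
1.7²⁰ ≈40642.3 falls short of 51615 but 1.7²¹ ≈69091.9 reaches it, so n = 21.

21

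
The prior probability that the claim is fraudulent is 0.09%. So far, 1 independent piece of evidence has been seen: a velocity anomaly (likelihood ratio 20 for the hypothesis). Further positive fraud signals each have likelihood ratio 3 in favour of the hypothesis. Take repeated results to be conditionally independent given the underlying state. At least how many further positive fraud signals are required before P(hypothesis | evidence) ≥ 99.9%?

10

Prior odds = 0.0009/0.9991 = 9/9991.
Bayes factor of the evidence already in hand = 20.
Odds after that evidence = (9/9991) × 20 = 180/9991.
Target odds = 0.999/0.001 = 999.
Need 3ⁿ ≥ 999 ÷ (180/9991) = 55450.05.
3⁹ = 19683 falls short of 55450.05 but 3¹⁰ = 59049 reaches it, so n = 10.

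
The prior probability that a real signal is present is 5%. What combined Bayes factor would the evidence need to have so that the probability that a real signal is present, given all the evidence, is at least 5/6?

Prior odds = 0.05/0.95 = 1/19.
Target odds = (5/6)/(1/6) = 5.
Required Bayes factor = 5 ÷ (1/19) = 95.

95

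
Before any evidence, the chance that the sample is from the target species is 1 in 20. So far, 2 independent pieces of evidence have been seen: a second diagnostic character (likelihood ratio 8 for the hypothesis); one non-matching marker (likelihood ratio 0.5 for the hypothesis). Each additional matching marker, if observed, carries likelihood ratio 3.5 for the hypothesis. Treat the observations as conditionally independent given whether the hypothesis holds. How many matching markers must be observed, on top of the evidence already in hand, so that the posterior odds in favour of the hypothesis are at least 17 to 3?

Prior odds = 0.05/0.95 = 1/19.
Combined Bayes factor of the evidence already in hand = 8 × 0.5 = 4.
Odds after that evidence = (1/19) × 4 = 4/19.
Target odds = 17/3.
Need 3.5ⁿ ≥ 17/3 ÷ (4/19) = 323/12.
3.5² = 12.25 falls short of 323/12 but 3.5³ = 42.875 reaches it, so n = 3.

3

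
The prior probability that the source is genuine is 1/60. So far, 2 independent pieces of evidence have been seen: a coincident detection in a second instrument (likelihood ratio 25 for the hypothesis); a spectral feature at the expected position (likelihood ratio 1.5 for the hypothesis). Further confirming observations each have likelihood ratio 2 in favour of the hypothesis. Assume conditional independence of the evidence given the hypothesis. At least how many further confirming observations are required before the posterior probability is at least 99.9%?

11

Prior odds = (1/60)/(59/60) = 1/59.
Combined Bayes factor of the evidence already in hand = 25 × 1.5 = 37.5.
Odds after that evidence = (1/59) × 37.5 = 75/118.
Target odds = 0.999/0.001 = 999.
Need 2ⁿ ≥ 999 ÷ (75/118) = 1571.76.
2¹⁰ = 1024 falls short of 1571.76 but 2¹¹ = 2048 reaches it, so n = 11.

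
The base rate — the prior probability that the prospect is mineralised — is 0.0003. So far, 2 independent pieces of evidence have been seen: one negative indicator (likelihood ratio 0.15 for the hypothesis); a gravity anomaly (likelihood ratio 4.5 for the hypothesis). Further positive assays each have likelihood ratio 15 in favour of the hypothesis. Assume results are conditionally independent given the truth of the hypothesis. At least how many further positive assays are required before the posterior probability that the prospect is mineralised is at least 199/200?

Prior odds = 0.0003/0.9997 = 3/9997.
Combined Bayes factor of the evidence already in hand = 0.15 × 4.5 = 0.675.
Odds after that evidence = (3/9997) × 0.675 = 81/399880.
Target odds = 0.995/0.005 = 199.
Need 15ⁿ ≥ 199 ÷ (81/399880) = 79576120/81.
15⁵ = 759375 falls short of 79576120/81 but 15⁶ = 11390625 reaches it, so n = 6.

6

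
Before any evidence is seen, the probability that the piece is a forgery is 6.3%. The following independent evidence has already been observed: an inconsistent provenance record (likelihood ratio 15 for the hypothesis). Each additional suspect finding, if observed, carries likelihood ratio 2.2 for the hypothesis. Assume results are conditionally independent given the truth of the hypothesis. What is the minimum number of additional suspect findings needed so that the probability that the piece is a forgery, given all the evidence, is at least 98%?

5

Prior odds = 0.063/0.937 = 63/937.
Bayes factor of the evidence already in hand = 15.
Odds after that evidence = (63/937) × 15 = 945/937.
Target odds = 0.98/0.02 = 49.
Need 2.2ⁿ ≥ 49 ÷ (945/937) = 6559/135.
2.2⁴ = 23.4256 falls short of 6559/135 but 2.2⁵ = 51.53632 reaches it, so n = 5.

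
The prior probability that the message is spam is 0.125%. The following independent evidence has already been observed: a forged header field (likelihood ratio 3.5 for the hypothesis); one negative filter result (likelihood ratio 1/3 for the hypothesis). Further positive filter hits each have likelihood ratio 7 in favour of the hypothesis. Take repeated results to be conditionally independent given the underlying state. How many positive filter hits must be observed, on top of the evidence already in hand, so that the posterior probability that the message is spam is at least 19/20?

Prior odds = 0.00125/0.99875 = 1/799.
Combined Bayes factor of the evidence already in hand = 3.5 × (1/3) = 7/6.
Odds after that evidence = (1/799) × 7/6 = 7/4794.
Target odds = 0.95/0.05 = 19.
Need 7ⁿ ≥ 19 ÷ (7/4794) = 91086/7.
7⁴ = 2401 falls short of 91086/7 but 7⁵ = 16807 reaches it, so n = 5.

5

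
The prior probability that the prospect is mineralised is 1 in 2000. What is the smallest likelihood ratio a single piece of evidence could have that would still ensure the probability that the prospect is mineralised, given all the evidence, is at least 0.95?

37981

Prior odds = 0.0005/0.9995 = 1/1999.
Target odds = 0.95/0.05 = 19.
Required Bayes factor = 19 ÷ (1/1999) = 37981.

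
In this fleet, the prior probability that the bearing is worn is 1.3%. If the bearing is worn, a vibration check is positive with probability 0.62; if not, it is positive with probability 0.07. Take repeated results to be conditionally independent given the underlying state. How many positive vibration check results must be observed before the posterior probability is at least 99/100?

5

Prior odds = 0.013/0.987 = 13/987.
Likelihood ratio of a positive = 0.62/0.07 = 62/7.
Target odds: 0.99 ÷ 0.01 = 99.
Need (13/987) × (62/7)ⁿ ≥ 99, i.e. (62/7)ⁿ ≥ 97713/13.
(62/7)⁴ = 14776336/2401 falls short of 97713/13 but (62/7)⁵ = 916132832/16807 reaches it, so n = 5.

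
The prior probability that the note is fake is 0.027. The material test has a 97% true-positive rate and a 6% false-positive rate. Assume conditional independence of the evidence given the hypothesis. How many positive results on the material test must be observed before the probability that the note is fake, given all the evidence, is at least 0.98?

Prior odds: 0.027 ÷ 0.973 = 27/973.
Likelihood ratio of a positive result = 0.97/0.06 = 97/6.
Target odds: 0.98 ÷ 0.02 = 49.
Require (97/6)ⁿ ≥ 49 ÷ (27/973) = 47677/27.
(97/6)² = 9409/36 falls short of 47677/27 but (97/6)³ = 912673/216 reaches it, so n = 3.

3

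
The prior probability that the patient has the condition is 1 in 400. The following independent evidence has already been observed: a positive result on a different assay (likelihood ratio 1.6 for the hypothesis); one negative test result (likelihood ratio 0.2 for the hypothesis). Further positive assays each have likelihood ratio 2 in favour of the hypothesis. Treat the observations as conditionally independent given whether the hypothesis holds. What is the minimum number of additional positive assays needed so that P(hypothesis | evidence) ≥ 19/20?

15

Prior odds = 0.0025/0.9975 = 1/399.
Combined Bayes factor of the evidence already in hand = 1.6 × 0.2 = 0.32.
Odds after that evidence = (1/399) × 0.32 = 8/9975.
Target odds = 0.95/0.05 = 19.
Need 2ⁿ ≥ 19 ÷ (8/9975) = 23690.625.
2¹⁴ = 16384 falls short of 23690.625 but 2¹⁵ = 32768 reaches it, so n = 15.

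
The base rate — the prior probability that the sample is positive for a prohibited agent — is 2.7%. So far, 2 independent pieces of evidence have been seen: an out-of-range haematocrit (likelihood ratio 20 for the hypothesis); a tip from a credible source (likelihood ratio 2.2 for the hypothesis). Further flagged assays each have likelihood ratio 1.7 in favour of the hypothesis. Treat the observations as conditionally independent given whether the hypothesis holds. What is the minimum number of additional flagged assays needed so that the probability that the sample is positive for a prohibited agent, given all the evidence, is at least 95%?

Prior odds = 0.027/0.973 = 27/973.
Combined Bayes factor of the evidence already in hand = 20 × 2.2 = 44.
Odds after that evidence = (27/973) × 44 = 1188/973.
Target odds = 0.95/0.05 = 19.
Need 1.7ⁿ ≥ 19 ÷ (1188/973) = 18487/1188.
1.7⁵ = 1419857/100000 falls short of 18487/1188 but 1.7⁶ = 24137569/1000000 reaches it, so n = 6.

6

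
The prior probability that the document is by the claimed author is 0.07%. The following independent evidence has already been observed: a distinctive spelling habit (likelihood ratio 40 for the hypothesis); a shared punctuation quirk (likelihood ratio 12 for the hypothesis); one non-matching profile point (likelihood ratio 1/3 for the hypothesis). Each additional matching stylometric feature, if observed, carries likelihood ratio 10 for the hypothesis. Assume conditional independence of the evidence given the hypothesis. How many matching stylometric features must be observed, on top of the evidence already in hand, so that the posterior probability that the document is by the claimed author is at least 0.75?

Prior odds = 0.0007/0.9993 = 7/9993.
Combined Bayes factor of the evidence already in hand = 40 × 12 × (1/3) = 160.
Odds after that evidence = (7/9993) × 160 = 1120/9993.
Target odds = 0.75/0.25 = 3.
Need 10ⁿ ≥ 3 ÷ (1120/9993) = 29979/1120.
10¹ = 10 falls short of 29979/1120 but 10² = 100 reaches it, so n = 2.

2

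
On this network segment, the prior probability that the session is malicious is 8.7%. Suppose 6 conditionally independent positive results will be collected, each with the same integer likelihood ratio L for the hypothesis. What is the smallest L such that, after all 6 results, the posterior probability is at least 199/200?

Prior odds = 0.087/0.913 = 87/913.
Target odds = 0.995/0.005 = 199.
Need L⁶ ≥ 199 ÷ (87/913) = 181687/87.
3⁶ = 729 < 181687/87 ≤ 4096 = 4⁶, so L = 4.

4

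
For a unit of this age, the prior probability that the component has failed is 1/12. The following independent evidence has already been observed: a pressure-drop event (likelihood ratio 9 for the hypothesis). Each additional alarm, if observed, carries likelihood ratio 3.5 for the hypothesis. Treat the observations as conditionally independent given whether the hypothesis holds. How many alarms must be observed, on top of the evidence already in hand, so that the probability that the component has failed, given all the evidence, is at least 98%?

Prior odds = (1/12)/(11/12) = 1/11.
Bayes factor of the evidence already in hand = 9.
Odds after that evidence = (1/11) × 9 = 9/11.
Target odds = 0.98/0.02 = 49.
Need 3.5ⁿ ≥ 49 ÷ (9/11) = 539/9.
3.5³ = 42.875 falls short of 539/9 but 3.5⁴ = 150.0625 reaches it, so n = 4.

4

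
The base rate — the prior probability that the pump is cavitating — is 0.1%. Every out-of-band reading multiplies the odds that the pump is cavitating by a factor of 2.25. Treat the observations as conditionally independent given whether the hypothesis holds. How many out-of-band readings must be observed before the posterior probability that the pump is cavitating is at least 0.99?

15

Prior odds = 0.001/0.999 = 1/999.
Likelihood ratio per out-of-band reading = 2.25.
Target posterior odds = 0.99/0.01 = 99.
Need (1/999) × 2.25ⁿ ≥ 99, i.e. 2.25ⁿ ≥ 98901.
2.25¹⁴ ≈85222.7 falls short of 98901 but 2.25¹⁵ ≈191751 reaches it, so n = 15.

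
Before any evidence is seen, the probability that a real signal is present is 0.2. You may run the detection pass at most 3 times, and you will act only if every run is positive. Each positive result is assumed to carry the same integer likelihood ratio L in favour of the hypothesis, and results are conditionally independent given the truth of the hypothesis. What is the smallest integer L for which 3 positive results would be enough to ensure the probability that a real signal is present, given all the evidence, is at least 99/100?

8

Prior odds = 0.2/0.8 = 0.25.
Target odds = 0.99/0.01 = 99.
Need L³ ≥ 99 ÷ 0.25 = 396.
7³ = 343 < 396 ≤ 512 = 8³, so L = 8.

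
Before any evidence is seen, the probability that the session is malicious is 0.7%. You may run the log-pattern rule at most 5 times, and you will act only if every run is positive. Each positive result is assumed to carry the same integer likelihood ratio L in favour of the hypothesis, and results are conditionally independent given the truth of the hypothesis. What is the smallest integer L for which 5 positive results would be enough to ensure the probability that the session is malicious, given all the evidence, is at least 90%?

Prior odds = 0.007/0.993 = 7/993.
Target odds = 0.9/0.1 = 9.
Need L⁵ ≥ 9 ÷ (7/993) = 8937/7.
4⁵ = 1024 < 8937/7 ≤ 3125 = 5⁵, so L = 5.

5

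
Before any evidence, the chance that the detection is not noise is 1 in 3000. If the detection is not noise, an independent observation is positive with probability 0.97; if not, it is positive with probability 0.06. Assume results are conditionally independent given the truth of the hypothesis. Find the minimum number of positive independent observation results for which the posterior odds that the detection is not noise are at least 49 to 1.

5

Prior odds: (1/3000) ÷ (2999/3000) = 1/2999.
Likelihood ratio of a positive = 0.97/0.06 = 97/6.
Target odds = 49.
Need (1/2999) × (97/6)ⁿ ≥ 49, i.e. (97/6)ⁿ ≥ 146951.
(97/6)⁴ = 88529281/1296 falls short of 146951 but (97/6)⁵ ≈1.10434e+06 reaches it, so n = 5.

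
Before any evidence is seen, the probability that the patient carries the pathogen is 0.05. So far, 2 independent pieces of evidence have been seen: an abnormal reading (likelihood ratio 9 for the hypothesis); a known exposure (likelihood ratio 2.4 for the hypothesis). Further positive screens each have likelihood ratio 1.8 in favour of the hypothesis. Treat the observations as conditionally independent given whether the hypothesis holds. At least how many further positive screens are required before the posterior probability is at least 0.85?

3

Prior odds = 0.05/0.95 = 1/19.
Combined Bayes factor of the evidence already in hand = 9 × 2.4 = 21.6.
Odds after that evidence = (1/19) × 21.6 = 108/95.
Target odds = 0.85/0.15 = 17/3.
Need 1.8ⁿ ≥ 17/3 ÷ (108/95) = 1615/324.
1.8² = 3.24 falls short of 1615/324 but 1.8³ = 5.832 reaches it, so n = 3.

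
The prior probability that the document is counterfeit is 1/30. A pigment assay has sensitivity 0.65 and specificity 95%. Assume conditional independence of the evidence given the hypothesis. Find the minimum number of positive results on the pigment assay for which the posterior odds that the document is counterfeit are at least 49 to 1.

3

Prior odds = (1/30)/(29/30) = 1/29.
False-positive rate = 1 − 0.95 = 0.05; likelihood ratio of a positive = 0.65/0.05 = 13.
Target odds = 49.
Need (1/29) × 13ⁿ ≥ 49, i.e. 13ⁿ ≥ 1421.
13² = 169 falls short of 1421 but 13³ = 2197 reaches it, so n = 3.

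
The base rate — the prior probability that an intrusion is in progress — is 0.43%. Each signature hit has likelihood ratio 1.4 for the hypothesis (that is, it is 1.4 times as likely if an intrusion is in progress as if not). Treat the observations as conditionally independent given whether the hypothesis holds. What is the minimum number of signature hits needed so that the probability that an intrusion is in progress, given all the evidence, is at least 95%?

25

Prior odds: 0.0043 ÷ 0.9957 = 43/9957.
Likelihood ratio per signature hit = 1.4.
Target odds: 0.95 ÷ 0.05 = 19.
Need (43/9957) × 1.4ⁿ ≥ 19, i.e. 1.4ⁿ ≥ 189183/43.
1.4²⁴ ≈3214.2 falls short of 189183/43 but 1.4²⁵ ≈4499.88 reaches it, so n = 25.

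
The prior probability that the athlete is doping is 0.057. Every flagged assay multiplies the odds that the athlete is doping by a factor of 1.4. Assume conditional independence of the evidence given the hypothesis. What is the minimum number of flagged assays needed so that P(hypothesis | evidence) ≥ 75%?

Prior odds = 0.057/0.943 = 57/943.
Likelihood ratio per flagged assay = 1.4.
Target odds: 0.75 ÷ 0.25 = 3.
Need (57/943) × 1.4ⁿ ≥ 3, i.e. 1.4ⁿ ≥ 943/19.
1.4¹¹ ≈40.4957 falls short of 943/19 but 1.4¹² ≈56.6939 reaches it, so n = 12.

12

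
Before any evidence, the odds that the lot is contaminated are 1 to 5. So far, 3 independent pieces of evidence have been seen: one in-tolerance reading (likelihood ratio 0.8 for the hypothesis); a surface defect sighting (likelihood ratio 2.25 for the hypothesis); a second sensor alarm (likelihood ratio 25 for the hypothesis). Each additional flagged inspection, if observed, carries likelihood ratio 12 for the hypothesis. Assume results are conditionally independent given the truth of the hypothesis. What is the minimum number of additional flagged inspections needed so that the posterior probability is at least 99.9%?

Prior odds = 0.2.
Combined Bayes factor of the evidence already in hand = 0.8 × 2.25 × 25 = 45.
Odds after that evidence = 0.2 × 45 = 9.
Target odds = 0.999/0.001 = 999.
Need 12ⁿ ≥ 999 ÷ 9 = 111.
12¹ = 12 falls short of 111 but 12² = 144 reaches it, so n = 2.

2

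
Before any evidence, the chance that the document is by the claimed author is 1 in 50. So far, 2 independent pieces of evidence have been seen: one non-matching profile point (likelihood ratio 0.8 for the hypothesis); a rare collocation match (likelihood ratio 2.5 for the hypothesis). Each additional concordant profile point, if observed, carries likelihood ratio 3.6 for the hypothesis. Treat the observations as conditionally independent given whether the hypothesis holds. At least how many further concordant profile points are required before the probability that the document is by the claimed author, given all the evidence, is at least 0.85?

Prior odds = 0.02/0.98 = 1/49.
Combined Bayes factor of the evidence already in hand = 0.8 × 2.5 = 2.
Odds after that evidence = (1/49) × 2 = 2/49.
Target odds = 0.85/0.15 = 17/3.
Need 3.6ⁿ ≥ 17/3 ÷ (2/49) = 833/6.
3.6³ = 46.656 falls short of 833/6 but 3.6⁴ = 167.9616 reaches it, so n = 4.

4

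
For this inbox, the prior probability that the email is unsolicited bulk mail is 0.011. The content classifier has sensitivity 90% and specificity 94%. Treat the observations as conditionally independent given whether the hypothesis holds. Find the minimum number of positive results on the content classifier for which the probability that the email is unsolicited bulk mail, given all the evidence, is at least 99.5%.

Prior odds: 0.011 ÷ 0.989 = 11/989.
False-positive rate = 1 − 0.94 = 0.06; likelihood ratio of a positive = 0.9/0.06 = 15.
Target posterior odds = 0.995/0.005 = 199.
Need (11/989) × 15ⁿ ≥ 199, i.e. 15ⁿ ≥ 196811/11.
15³ = 3375 falls short of 196811/11 but 15⁴ = 50625 reaches it, so n = 4.

4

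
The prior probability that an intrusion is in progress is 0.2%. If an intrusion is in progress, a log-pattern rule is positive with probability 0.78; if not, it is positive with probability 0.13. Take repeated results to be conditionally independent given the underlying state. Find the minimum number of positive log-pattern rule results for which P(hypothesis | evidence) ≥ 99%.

Prior odds: 0.002 ÷ 0.998 = 1/499.
Likelihood ratio of a positive = 0.78/0.13 = 6.
Target posterior odds = 0.99/0.01 = 99.
Need (1/499) × 6ⁿ ≥ 99, i.e. 6ⁿ ≥ 49401.
6⁶ = 46656 falls short of 49401 but 6⁷ = 279936 reaches it, so n = 7.

7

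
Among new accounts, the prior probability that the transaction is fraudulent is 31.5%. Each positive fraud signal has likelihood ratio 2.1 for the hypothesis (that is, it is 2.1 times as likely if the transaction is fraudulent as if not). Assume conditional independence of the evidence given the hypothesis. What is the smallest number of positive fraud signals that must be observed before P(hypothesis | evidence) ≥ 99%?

Prior odds = 0.315/0.685 = 63/137.
Likelihood ratio per positive fraud signal = 2.1.
Target posterior odds = 0.99/0.01 = 99.
Need (63/137) × 2.1ⁿ ≥ 99, i.e. 2.1ⁿ ≥ 1507/7.
2.1⁷ ≈180.109 falls short of 1507/7 but 2.1⁸ ≈378.229 reaches it, so n = 8.

8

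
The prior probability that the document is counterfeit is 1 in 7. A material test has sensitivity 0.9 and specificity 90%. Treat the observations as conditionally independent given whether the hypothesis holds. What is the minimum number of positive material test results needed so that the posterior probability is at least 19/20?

Prior odds: (1/7) ÷ (6/7) = 1/6.
False-positive rate = 1 − 0.9 = 0.1; likelihood ratio of a positive = 0.9/0.1 = 9.
Target posterior odds = 0.95/0.05 = 19.
Require 9ⁿ ≥ 19 ÷ (1/6) = 114.
9² = 81 falls short of 114 but 9³ = 729 reaches it, so n = 3.

3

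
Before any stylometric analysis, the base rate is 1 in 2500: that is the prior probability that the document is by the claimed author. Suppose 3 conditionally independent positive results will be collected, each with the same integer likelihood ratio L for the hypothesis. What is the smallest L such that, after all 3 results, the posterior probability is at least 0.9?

Prior odds = 0.0004/0.9996 = 1/2499.
Target odds = 0.9/0.1 = 9.
Need L³ ≥ 9 ÷ (1/2499) = 22491.
28³ = 21952 < 22491 ≤ 24389 = 29³, so L = 29.

29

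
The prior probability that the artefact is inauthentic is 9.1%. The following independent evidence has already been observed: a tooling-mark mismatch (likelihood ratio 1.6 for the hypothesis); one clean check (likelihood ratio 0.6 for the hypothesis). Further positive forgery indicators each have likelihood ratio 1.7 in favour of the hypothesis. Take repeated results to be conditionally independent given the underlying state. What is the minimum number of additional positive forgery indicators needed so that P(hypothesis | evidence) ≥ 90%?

Prior odds = 0.091/0.909 = 91/909.
Combined Bayes factor of the evidence already in hand = 1.6 × 0.6 = 0.96.
Odds after that evidence = (91/909) × 0.96 = 728/7575.
Target odds = 0.9/0.1 = 9.
Need 1.7ⁿ ≥ 9 ÷ (728/7575) = 68175/728.
1.7⁸ ≈69.7576 falls short of 68175/728 but 1.7⁹ ≈118.588 reaches it, so n = 9.

9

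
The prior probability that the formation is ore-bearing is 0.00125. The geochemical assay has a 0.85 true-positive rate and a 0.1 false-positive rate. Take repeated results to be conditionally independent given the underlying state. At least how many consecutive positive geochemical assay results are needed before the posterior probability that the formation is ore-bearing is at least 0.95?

5

Prior odds = 0.00125/0.99875 = 1/799.
Likelihood ratio of a positive result = 0.85/0.1 = 8.5.
Target posterior odds = 0.95/0.05 = 19.
Require 8.5ⁿ ≥ 19 ÷ (1/799) = 15181.
8.5⁴ = 5220.0625 falls short of 15181 but 8.5⁵ = 44370.53125 reaches it, so n = 5.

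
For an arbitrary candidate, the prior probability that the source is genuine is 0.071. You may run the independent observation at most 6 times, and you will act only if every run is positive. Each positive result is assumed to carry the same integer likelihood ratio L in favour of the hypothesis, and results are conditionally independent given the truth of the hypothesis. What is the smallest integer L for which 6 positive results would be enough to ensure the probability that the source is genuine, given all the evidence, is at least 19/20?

Prior odds = 0.071/0.929 = 71/929.
Target odds = 0.95/0.05 = 19.
Need L⁶ ≥ 19 ÷ (71/929) = 17651/71.
2⁶ = 64 < 17651/71 ≤ 729 = 3⁶, so L = 3.

3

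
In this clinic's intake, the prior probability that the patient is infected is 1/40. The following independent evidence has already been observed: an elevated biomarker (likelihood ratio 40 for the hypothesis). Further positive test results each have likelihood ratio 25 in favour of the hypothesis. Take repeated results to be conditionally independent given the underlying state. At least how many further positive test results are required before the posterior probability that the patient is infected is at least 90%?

Prior odds = 0.025/0.975 = 1/39.
Bayes factor of the evidence already in hand = 40.
Odds after that evidence = (1/39) × 40 = 40/39.
Target odds = 0.9/0.1 = 9.
Need 25ⁿ ≥ 9 ÷ (40/39) = 8.775.
25¹ = 25, which meets the required 8.775; so n = 1.

1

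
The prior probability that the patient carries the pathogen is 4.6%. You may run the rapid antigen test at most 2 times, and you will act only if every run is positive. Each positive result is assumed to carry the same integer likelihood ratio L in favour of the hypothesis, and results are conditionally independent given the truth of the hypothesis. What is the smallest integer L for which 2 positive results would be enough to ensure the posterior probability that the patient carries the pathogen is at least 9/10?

Prior odds = 0.046/0.954 = 23/477.
Target odds = 0.9/0.1 = 9.
Need L² ≥ 9 ÷ (23/477) = 4293/23.
13² = 169 < 4293/23 ≤ 196 = 14², so L = 14.

14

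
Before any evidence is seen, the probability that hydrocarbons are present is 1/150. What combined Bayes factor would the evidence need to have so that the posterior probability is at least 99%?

Prior odds = (1/150)/(149/150) = 1/149.
Target odds = 0.99/0.01 = 99.
Required Bayes factor = 99 ÷ (1/149) = 14751.

14751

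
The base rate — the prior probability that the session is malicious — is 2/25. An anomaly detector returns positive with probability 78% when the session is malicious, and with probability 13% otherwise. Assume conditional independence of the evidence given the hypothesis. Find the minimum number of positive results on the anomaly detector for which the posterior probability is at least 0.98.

4

Prior odds: 0.08 ÷ 0.92 = 2/23.
Likelihood ratio of a positive result = 0.78/0.13 = 6.
Target posterior odds = 0.98/0.02 = 49.
Require 6ⁿ ≥ 49 ÷ (2/23) = 563.5.
6³ = 216 falls short of 563.5 but 6⁴ = 1296 reaches it, so n = 4.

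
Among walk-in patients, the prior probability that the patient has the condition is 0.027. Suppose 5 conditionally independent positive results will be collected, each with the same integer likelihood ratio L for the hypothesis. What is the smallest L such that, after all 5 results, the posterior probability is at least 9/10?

4

Prior odds = 0.027/0.973 = 27/973.
Target odds = 0.9/0.1 = 9.
Need L⁵ ≥ 9 ÷ (27/973) = 973/3.
3⁵ = 243 < 973/3 ≤ 1024 = 4⁵, so L = 4.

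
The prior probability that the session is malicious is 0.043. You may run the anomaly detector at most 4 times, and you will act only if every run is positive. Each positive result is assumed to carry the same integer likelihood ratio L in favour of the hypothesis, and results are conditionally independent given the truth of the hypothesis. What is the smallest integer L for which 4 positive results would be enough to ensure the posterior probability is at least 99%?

Prior odds = 0.043/0.957 = 43/957.
Target odds = 0.99/0.01 = 99.
Need L⁴ ≥ 99 ÷ (43/957) = 94743/43.
6⁴ = 1296 < 94743/43 ≤ 2401 = 7⁴, so L = 7.

7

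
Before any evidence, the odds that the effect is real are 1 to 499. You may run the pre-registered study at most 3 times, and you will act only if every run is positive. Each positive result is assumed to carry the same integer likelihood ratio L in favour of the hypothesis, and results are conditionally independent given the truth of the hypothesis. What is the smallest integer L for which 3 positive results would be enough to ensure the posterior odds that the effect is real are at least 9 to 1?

17

Prior odds = 1/499.
Target odds = 9.
Need L³ ≥ 9 ÷ (1/499) = 4491.
16³ = 4096 < 4491 ≤ 4913 = 17³, so L = 17.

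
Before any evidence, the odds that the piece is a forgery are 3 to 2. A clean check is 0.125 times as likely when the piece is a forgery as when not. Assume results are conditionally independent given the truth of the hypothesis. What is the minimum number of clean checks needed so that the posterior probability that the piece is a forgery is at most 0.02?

3

Prior odds = 1.5.
Likelihood ratio per clean check = 0.125.
Target posterior odds = 0.02/0.98 = 1/49.
Need 1.5 × 0.125ⁿ ≤ 1/49, i.e. 0.125ⁿ ≤ 2/147.
0.125² = 0.015625 is still above 2/147 but 0.125³ = 0.001953125 is at or below it, so n = 3.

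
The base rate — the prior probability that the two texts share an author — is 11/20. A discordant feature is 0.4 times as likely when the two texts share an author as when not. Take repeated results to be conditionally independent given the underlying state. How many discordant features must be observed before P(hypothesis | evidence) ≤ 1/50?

Prior odds = 0.55/0.45 = 11/9.
Likelihood ratio per discordant feature = 0.4.
Target odds: 0.02 ÷ 0.98 = 1/49.
Need (11/9) × 0.4ⁿ ≤ 1/49, i.e. 0.4ⁿ ≤ 9/539.
0.4⁴ = 0.0256 is still above 9/539 but 0.4⁵ = 0.01024 is at or below it, so n = 5.

5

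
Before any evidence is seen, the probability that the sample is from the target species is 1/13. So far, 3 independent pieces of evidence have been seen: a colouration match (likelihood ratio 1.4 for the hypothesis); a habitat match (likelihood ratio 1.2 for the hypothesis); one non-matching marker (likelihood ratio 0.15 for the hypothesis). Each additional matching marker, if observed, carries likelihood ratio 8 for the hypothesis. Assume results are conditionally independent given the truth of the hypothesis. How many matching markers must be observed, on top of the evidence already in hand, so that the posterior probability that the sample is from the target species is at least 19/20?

4

Prior odds = (1/13)/(12/13) = 1/12.
Combined Bayes factor of the evidence already in hand = 1.4 × 1.2 × 0.15 = 0.252.
Odds after that evidence = (1/12) × 0.252 = 0.021.
Target odds = 0.95/0.05 = 19.
Need 8ⁿ ≥ 19 ÷ 0.021 = 19000/21.
8³ = 512 falls short of 19000/21 but 8⁴ = 4096 reaches it, so n = 4.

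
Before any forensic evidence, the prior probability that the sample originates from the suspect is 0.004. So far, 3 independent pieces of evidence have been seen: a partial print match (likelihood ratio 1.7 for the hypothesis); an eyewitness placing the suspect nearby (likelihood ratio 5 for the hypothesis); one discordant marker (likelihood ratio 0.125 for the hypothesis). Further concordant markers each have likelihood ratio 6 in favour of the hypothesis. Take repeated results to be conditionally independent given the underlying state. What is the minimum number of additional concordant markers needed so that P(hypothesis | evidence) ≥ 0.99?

Prior odds = 0.004/0.996 = 1/249.
Combined Bayes factor of the evidence already in hand = 1.7 × 5 × 0.125 = 1.0625.
Odds after that evidence = (1/249) × 1.0625 = 17/3984.
Target odds = 0.99/0.01 = 99.
Need 6ⁿ ≥ 99 ÷ (17/3984) = 394416/17.
6⁵ = 7776 falls short of 394416/17 but 6⁶ = 46656 reaches it, so n = 6.

6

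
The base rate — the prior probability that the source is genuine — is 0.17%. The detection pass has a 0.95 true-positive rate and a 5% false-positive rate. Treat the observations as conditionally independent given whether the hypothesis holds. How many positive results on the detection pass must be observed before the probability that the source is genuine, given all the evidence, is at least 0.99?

4

Prior odds: 0.0017 ÷ 0.9983 = 17/9983.
Likelihood ratio of a positive result = 0.95/0.05 = 19.
Target posterior odds = 0.99/0.01 = 99.
Require 19ⁿ ≥ 99 ÷ (17/9983) = 988317/17.
19³ = 6859 falls short of 988317/17 but 19⁴ = 130321 reaches it, so n = 4.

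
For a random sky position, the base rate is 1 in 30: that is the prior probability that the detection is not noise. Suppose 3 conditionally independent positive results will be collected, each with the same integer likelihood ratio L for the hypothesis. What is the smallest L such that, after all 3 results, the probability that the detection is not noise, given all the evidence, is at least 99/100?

15

Prior odds = (1/30)/(29/30) = 1/29.
Target odds = 0.99/0.01 = 99.
Need L³ ≥ 99 ÷ (1/29) = 2871.
14³ = 2744 < 2871 ≤ 3375 = 15³, so L = 15.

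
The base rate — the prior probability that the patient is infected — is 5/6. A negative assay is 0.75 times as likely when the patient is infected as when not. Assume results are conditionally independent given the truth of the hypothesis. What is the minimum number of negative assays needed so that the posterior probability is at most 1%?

22

Prior odds: (5/6) ÷ (1/6) = 5.
Likelihood ratio per negative assay = 0.75.
Target posterior odds = 0.01/0.99 = 1/99.
Need 5 × 0.75ⁿ ≤ 1/99, i.e. 0.75ⁿ ≤ 1/495.
0.75²¹ ≈0.00237841 is still above 1/495 but 0.75²² ≈0.00178381 is at or below it, so n = 22.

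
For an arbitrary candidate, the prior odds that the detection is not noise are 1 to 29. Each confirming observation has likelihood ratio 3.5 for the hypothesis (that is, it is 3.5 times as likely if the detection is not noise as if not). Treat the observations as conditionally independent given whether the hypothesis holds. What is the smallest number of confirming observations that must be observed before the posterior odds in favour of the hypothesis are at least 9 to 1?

5

Prior odds = 1/29.
Likelihood ratio per confirming observation = 3.5.
Target odds = 9.
Need (1/29) × 3.5ⁿ ≥ 9, i.e. 3.5ⁿ ≥ 261.
3.5⁴ = 150.0625 falls short of 261 but 3.5⁵ = 525.21875 reaches it, so n = 5.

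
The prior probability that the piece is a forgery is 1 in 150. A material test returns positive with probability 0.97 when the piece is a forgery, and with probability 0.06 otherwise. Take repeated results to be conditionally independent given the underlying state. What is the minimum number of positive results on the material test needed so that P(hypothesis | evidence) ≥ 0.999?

Prior odds = (1/150)/(149/150) = 1/149.
Likelihood ratio of a positive result = 0.97/0.06 = 97/6.
Target odds: 0.999 ÷ 0.001 = 999.
Need (1/149) × (97/6)ⁿ ≥ 999, i.e. (97/6)ⁿ ≥ 148851.
(97/6)⁴ = 88529281/1296 falls short of 148851 but (97/6)⁵ ≈1.10434e+06 reaches it, so n = 5.

5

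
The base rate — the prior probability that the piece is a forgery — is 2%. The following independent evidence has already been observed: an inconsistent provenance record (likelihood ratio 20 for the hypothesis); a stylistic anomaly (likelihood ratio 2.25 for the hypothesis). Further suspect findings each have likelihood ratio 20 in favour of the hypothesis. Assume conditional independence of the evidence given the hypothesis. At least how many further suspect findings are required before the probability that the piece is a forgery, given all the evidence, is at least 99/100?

2

Prior odds = 0.02/0.98 = 1/49.
Combined Bayes factor of the evidence already in hand = 20 × 2.25 = 45.
Odds after that evidence = (1/49) × 45 = 45/49.
Target odds = 0.99/0.01 = 99.
Need 20ⁿ ≥ 99 ÷ (45/49) = 107.8.
20¹ = 20 falls short of 107.8 but 20² = 400 reaches it, so n = 2.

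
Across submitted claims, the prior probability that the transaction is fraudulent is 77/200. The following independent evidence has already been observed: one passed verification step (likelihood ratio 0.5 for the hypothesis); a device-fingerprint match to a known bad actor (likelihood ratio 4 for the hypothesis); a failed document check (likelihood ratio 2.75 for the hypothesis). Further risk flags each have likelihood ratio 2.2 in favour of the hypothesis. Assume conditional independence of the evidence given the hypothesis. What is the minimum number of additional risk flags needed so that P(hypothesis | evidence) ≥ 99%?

5

Prior odds = 0.385/0.615 = 77/123.
Combined Bayes factor of the evidence already in hand = 0.5 × 4 × 2.75 = 5.5.
Odds after that evidence = (77/123) × 5.5 = 847/246.
Target odds = 0.99/0.01 = 99.
Need 2.2ⁿ ≥ 99 ÷ (847/246) = 2214/77.
2.2⁴ = 23.4256 falls short of 2214/77 but 2.2⁵ = 51.53632 reaches it, so n = 5.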